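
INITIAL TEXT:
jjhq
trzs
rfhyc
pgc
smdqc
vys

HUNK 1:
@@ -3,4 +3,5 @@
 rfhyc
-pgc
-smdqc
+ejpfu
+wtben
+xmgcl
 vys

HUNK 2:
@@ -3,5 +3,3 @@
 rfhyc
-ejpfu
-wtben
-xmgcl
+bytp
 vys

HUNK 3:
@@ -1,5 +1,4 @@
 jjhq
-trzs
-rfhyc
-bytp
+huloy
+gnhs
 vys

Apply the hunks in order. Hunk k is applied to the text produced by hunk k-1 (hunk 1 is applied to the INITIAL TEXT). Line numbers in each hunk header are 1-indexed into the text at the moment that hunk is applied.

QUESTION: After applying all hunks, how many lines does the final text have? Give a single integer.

Answer: 4

Derivation:
Hunk 1: at line 3 remove [pgc,smdqc] add [ejpfu,wtben,xmgcl] -> 7 lines: jjhq trzs rfhyc ejpfu wtben xmgcl vys
Hunk 2: at line 3 remove [ejpfu,wtben,xmgcl] add [bytp] -> 5 lines: jjhq trzs rfhyc bytp vys
Hunk 3: at line 1 remove [trzs,rfhyc,bytp] add [huloy,gnhs] -> 4 lines: jjhq huloy gnhs vys
Final line count: 4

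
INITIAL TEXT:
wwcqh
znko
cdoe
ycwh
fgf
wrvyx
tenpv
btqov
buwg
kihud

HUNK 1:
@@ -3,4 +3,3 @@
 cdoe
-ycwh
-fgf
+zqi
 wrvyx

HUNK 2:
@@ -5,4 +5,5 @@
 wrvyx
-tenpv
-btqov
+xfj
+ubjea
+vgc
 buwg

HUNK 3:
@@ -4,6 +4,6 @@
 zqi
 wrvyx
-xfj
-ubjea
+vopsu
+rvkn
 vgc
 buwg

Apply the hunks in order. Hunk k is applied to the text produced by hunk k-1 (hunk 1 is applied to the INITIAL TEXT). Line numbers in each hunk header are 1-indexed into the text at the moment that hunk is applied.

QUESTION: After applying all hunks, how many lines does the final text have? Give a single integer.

Answer: 10

Derivation:
Hunk 1: at line 3 remove [ycwh,fgf] add [zqi] -> 9 lines: wwcqh znko cdoe zqi wrvyx tenpv btqov buwg kihud
Hunk 2: at line 5 remove [tenpv,btqov] add [xfj,ubjea,vgc] -> 10 lines: wwcqh znko cdoe zqi wrvyx xfj ubjea vgc buwg kihud
Hunk 3: at line 4 remove [xfj,ubjea] add [vopsu,rvkn] -> 10 lines: wwcqh znko cdoe zqi wrvyx vopsu rvkn vgc buwg kihud
Final line count: 10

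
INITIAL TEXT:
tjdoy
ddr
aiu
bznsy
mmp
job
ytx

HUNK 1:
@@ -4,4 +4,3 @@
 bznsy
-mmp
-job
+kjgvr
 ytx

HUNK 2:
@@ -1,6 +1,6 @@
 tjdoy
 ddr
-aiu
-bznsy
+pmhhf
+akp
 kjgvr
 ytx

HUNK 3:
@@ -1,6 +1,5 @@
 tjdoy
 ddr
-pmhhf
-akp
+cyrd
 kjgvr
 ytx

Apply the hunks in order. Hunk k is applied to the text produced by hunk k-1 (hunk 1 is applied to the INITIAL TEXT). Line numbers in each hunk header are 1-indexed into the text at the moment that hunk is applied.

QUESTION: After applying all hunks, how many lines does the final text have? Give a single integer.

Answer: 5

Derivation:
Hunk 1: at line 4 remove [mmp,job] add [kjgvr] -> 6 lines: tjdoy ddr aiu bznsy kjgvr ytx
Hunk 2: at line 1 remove [aiu,bznsy] add [pmhhf,akp] -> 6 lines: tjdoy ddr pmhhf akp kjgvr ytx
Hunk 3: at line 1 remove [pmhhf,akp] add [cyrd] -> 5 lines: tjdoy ddr cyrd kjgvr ytx
Final line count: 5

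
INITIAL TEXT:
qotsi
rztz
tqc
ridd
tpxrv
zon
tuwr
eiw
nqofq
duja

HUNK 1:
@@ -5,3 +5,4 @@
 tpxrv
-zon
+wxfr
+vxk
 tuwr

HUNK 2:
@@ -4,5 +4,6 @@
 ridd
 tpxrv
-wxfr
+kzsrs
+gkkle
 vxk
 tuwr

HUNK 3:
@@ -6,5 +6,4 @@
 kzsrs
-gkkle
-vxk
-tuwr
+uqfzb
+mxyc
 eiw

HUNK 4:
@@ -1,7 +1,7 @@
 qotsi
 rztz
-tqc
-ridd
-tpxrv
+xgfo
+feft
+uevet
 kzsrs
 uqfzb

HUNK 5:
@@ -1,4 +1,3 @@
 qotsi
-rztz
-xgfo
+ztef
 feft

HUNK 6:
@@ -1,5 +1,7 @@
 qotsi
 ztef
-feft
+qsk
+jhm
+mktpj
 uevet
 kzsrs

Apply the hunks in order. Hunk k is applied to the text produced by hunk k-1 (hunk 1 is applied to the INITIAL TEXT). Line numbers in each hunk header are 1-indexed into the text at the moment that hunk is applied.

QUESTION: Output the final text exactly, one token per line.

Hunk 1: at line 5 remove [zon] add [wxfr,vxk] -> 11 lines: qotsi rztz tqc ridd tpxrv wxfr vxk tuwr eiw nqofq duja
Hunk 2: at line 4 remove [wxfr] add [kzsrs,gkkle] -> 12 lines: qotsi rztz tqc ridd tpxrv kzsrs gkkle vxk tuwr eiw nqofq duja
Hunk 3: at line 6 remove [gkkle,vxk,tuwr] add [uqfzb,mxyc] -> 11 lines: qotsi rztz tqc ridd tpxrv kzsrs uqfzb mxyc eiw nqofq duja
Hunk 4: at line 1 remove [tqc,ridd,tpxrv] add [xgfo,feft,uevet] -> 11 lines: qotsi rztz xgfo feft uevet kzsrs uqfzb mxyc eiw nqofq duja
Hunk 5: at line 1 remove [rztz,xgfo] add [ztef] -> 10 lines: qotsi ztef feft uevet kzsrs uqfzb mxyc eiw nqofq duja
Hunk 6: at line 1 remove [feft] add [qsk,jhm,mktpj] -> 12 lines: qotsi ztef qsk jhm mktpj uevet kzsrs uqfzb mxyc eiw nqofq duja

Answer: qotsi
ztef
qsk
jhm
mktpj
uevet
kzsrs
uqfzb
mxyc
eiw
nqofq
duja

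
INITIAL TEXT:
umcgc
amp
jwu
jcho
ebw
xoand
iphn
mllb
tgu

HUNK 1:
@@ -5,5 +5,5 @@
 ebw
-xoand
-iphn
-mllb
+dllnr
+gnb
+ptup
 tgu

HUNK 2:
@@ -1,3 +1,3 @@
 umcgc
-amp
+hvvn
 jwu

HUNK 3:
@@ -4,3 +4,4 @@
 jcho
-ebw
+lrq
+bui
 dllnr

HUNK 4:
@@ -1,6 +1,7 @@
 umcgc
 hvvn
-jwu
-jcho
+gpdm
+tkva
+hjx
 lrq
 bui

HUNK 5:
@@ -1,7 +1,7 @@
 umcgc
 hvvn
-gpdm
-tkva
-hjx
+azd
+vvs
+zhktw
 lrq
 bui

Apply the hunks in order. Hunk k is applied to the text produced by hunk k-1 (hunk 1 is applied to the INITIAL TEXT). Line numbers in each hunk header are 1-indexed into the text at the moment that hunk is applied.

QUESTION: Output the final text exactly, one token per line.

Hunk 1: at line 5 remove [xoand,iphn,mllb] add [dllnr,gnb,ptup] -> 9 lines: umcgc amp jwu jcho ebw dllnr gnb ptup tgu
Hunk 2: at line 1 remove [amp] add [hvvn] -> 9 lines: umcgc hvvn jwu jcho ebw dllnr gnb ptup tgu
Hunk 3: at line 4 remove [ebw] add [lrq,bui] -> 10 lines: umcgc hvvn jwu jcho lrq bui dllnr gnb ptup tgu
Hunk 4: at line 1 remove [jwu,jcho] add [gpdm,tkva,hjx] -> 11 lines: umcgc hvvn gpdm tkva hjx lrq bui dllnr gnb ptup tgu
Hunk 5: at line 1 remove [gpdm,tkva,hjx] add [azd,vvs,zhktw] -> 11 lines: umcgc hvvn azd vvs zhktw lrq bui dllnr gnb ptup tgu

Answer: umcgc
hvvn
azd
vvs
zhktw
lrq
bui
dllnr
gnb
ptup
tgu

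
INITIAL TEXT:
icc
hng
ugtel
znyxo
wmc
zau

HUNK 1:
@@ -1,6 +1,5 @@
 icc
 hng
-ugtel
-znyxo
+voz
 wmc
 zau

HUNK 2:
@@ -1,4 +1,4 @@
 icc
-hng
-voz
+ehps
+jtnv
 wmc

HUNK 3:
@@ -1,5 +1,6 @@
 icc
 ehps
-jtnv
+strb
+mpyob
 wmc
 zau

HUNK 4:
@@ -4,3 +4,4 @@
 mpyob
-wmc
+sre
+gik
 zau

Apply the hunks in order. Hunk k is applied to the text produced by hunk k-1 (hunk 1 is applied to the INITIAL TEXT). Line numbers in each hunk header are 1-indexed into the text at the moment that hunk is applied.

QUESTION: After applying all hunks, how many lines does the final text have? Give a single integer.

Hunk 1: at line 1 remove [ugtel,znyxo] add [voz] -> 5 lines: icc hng voz wmc zau
Hunk 2: at line 1 remove [hng,voz] add [ehps,jtnv] -> 5 lines: icc ehps jtnv wmc zau
Hunk 3: at line 1 remove [jtnv] add [strb,mpyob] -> 6 lines: icc ehps strb mpyob wmc zau
Hunk 4: at line 4 remove [wmc] add [sre,gik] -> 7 lines: icc ehps strb mpyob sre gik zau
Final line count: 7

Answer: 7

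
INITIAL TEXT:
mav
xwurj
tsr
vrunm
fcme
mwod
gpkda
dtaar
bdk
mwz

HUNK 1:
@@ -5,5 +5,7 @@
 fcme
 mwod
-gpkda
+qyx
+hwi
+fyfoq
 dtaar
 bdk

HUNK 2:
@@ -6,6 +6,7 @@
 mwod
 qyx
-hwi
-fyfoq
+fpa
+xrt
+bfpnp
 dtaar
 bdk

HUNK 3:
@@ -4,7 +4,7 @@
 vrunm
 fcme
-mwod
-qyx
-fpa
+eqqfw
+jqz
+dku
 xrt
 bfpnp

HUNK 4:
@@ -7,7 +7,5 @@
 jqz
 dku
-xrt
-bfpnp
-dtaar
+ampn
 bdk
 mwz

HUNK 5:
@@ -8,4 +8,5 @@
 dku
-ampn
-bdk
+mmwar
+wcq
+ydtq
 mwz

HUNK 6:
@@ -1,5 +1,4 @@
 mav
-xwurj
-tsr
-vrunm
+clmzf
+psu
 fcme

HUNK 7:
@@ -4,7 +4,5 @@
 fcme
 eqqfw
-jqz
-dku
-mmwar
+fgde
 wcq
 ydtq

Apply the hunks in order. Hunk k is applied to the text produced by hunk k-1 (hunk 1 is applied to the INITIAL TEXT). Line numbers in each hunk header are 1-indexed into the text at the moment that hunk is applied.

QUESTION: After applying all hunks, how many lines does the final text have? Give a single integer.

Hunk 1: at line 5 remove [gpkda] add [qyx,hwi,fyfoq] -> 12 lines: mav xwurj tsr vrunm fcme mwod qyx hwi fyfoq dtaar bdk mwz
Hunk 2: at line 6 remove [hwi,fyfoq] add [fpa,xrt,bfpnp] -> 13 lines: mav xwurj tsr vrunm fcme mwod qyx fpa xrt bfpnp dtaar bdk mwz
Hunk 3: at line 4 remove [mwod,qyx,fpa] add [eqqfw,jqz,dku] -> 13 lines: mav xwurj tsr vrunm fcme eqqfw jqz dku xrt bfpnp dtaar bdk mwz
Hunk 4: at line 7 remove [xrt,bfpnp,dtaar] add [ampn] -> 11 lines: mav xwurj tsr vrunm fcme eqqfw jqz dku ampn bdk mwz
Hunk 5: at line 8 remove [ampn,bdk] add [mmwar,wcq,ydtq] -> 12 lines: mav xwurj tsr vrunm fcme eqqfw jqz dku mmwar wcq ydtq mwz
Hunk 6: at line 1 remove [xwurj,tsr,vrunm] add [clmzf,psu] -> 11 lines: mav clmzf psu fcme eqqfw jqz dku mmwar wcq ydtq mwz
Hunk 7: at line 4 remove [jqz,dku,mmwar] add [fgde] -> 9 lines: mav clmzf psu fcme eqqfw fgde wcq ydtq mwz
Final line count: 9

Answer: 9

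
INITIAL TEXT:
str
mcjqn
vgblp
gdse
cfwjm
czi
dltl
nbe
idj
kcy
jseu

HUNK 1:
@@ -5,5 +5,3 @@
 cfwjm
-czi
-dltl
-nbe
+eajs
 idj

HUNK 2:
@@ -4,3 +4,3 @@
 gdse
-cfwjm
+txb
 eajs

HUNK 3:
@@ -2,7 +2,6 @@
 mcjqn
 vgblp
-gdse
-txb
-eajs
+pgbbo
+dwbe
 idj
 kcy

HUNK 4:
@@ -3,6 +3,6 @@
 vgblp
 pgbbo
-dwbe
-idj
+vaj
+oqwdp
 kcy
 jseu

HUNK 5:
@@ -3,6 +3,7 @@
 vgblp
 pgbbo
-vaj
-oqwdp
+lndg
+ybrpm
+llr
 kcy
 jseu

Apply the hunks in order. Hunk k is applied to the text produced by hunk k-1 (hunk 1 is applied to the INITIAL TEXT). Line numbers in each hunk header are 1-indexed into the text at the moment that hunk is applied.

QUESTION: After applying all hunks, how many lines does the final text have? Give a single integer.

Hunk 1: at line 5 remove [czi,dltl,nbe] add [eajs] -> 9 lines: str mcjqn vgblp gdse cfwjm eajs idj kcy jseu
Hunk 2: at line 4 remove [cfwjm] add [txb] -> 9 lines: str mcjqn vgblp gdse txb eajs idj kcy jseu
Hunk 3: at line 2 remove [gdse,txb,eajs] add [pgbbo,dwbe] -> 8 lines: str mcjqn vgblp pgbbo dwbe idj kcy jseu
Hunk 4: at line 3 remove [dwbe,idj] add [vaj,oqwdp] -> 8 lines: str mcjqn vgblp pgbbo vaj oqwdp kcy jseu
Hunk 5: at line 3 remove [vaj,oqwdp] add [lndg,ybrpm,llr] -> 9 lines: str mcjqn vgblp pgbbo lndg ybrpm llr kcy jseu
Final line count: 9

Answer: 9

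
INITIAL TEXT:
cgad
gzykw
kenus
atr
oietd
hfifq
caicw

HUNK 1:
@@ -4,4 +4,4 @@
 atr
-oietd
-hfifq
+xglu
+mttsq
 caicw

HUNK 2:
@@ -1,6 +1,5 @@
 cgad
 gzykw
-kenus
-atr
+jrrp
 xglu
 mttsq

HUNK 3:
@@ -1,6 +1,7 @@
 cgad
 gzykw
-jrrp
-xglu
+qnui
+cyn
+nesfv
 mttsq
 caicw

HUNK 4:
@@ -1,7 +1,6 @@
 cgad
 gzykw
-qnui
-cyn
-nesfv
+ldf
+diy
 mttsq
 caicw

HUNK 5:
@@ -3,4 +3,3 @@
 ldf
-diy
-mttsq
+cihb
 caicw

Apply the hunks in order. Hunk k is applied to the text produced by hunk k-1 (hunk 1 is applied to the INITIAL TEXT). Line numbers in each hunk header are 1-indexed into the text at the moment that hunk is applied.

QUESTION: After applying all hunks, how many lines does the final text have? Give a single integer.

Hunk 1: at line 4 remove [oietd,hfifq] add [xglu,mttsq] -> 7 lines: cgad gzykw kenus atr xglu mttsq caicw
Hunk 2: at line 1 remove [kenus,atr] add [jrrp] -> 6 lines: cgad gzykw jrrp xglu mttsq caicw
Hunk 3: at line 1 remove [jrrp,xglu] add [qnui,cyn,nesfv] -> 7 lines: cgad gzykw qnui cyn nesfv mttsq caicw
Hunk 4: at line 1 remove [qnui,cyn,nesfv] add [ldf,diy] -> 6 lines: cgad gzykw ldf diy mttsq caicw
Hunk 5: at line 3 remove [diy,mttsq] add [cihb] -> 5 lines: cgad gzykw ldf cihb caicw
Final line count: 5

Answer: 5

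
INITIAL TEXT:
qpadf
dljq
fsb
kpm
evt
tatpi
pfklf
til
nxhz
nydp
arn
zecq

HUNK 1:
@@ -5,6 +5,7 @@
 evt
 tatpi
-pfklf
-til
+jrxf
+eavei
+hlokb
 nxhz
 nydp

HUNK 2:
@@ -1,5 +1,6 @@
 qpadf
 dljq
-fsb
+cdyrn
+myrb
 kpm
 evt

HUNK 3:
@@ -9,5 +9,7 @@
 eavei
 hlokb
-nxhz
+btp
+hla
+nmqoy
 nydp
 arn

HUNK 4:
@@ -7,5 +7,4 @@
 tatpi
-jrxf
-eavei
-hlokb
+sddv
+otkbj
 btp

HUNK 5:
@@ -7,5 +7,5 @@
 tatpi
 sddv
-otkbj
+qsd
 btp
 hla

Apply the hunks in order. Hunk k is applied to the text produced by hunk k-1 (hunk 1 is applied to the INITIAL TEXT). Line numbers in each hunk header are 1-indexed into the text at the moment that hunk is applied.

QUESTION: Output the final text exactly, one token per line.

Hunk 1: at line 5 remove [pfklf,til] add [jrxf,eavei,hlokb] -> 13 lines: qpadf dljq fsb kpm evt tatpi jrxf eavei hlokb nxhz nydp arn zecq
Hunk 2: at line 1 remove [fsb] add [cdyrn,myrb] -> 14 lines: qpadf dljq cdyrn myrb kpm evt tatpi jrxf eavei hlokb nxhz nydp arn zecq
Hunk 3: at line 9 remove [nxhz] add [btp,hla,nmqoy] -> 16 lines: qpadf dljq cdyrn myrb kpm evt tatpi jrxf eavei hlokb btp hla nmqoy nydp arn zecq
Hunk 4: at line 7 remove [jrxf,eavei,hlokb] add [sddv,otkbj] -> 15 lines: qpadf dljq cdyrn myrb kpm evt tatpi sddv otkbj btp hla nmqoy nydp arn zecq
Hunk 5: at line 7 remove [otkbj] add [qsd] -> 15 lines: qpadf dljq cdyrn myrb kpm evt tatpi sddv qsd btp hla nmqoy nydp arn zecq

Answer: qpadf
dljq
cdyrn
myrb
kpm
evt
tatpi
sddv
qsd
btp
hla
nmqoy
nydp
arn
zecq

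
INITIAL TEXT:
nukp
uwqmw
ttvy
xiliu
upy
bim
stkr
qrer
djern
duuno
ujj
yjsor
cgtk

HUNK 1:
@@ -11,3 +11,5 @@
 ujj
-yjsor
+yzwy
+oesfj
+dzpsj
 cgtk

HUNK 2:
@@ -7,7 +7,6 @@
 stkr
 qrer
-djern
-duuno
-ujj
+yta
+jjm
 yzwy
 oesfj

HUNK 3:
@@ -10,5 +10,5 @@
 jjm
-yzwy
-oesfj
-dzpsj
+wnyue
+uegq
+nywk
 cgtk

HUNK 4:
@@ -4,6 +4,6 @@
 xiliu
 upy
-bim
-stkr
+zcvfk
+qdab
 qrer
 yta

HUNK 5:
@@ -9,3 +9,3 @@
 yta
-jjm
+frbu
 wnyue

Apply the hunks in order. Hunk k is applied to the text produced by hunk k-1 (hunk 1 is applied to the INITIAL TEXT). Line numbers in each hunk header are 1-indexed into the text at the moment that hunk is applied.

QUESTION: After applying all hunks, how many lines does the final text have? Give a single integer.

Hunk 1: at line 11 remove [yjsor] add [yzwy,oesfj,dzpsj] -> 15 lines: nukp uwqmw ttvy xiliu upy bim stkr qrer djern duuno ujj yzwy oesfj dzpsj cgtk
Hunk 2: at line 7 remove [djern,duuno,ujj] add [yta,jjm] -> 14 lines: nukp uwqmw ttvy xiliu upy bim stkr qrer yta jjm yzwy oesfj dzpsj cgtk
Hunk 3: at line 10 remove [yzwy,oesfj,dzpsj] add [wnyue,uegq,nywk] -> 14 lines: nukp uwqmw ttvy xiliu upy bim stkr qrer yta jjm wnyue uegq nywk cgtk
Hunk 4: at line 4 remove [bim,stkr] add [zcvfk,qdab] -> 14 lines: nukp uwqmw ttvy xiliu upy zcvfk qdab qrer yta jjm wnyue uegq nywk cgtk
Hunk 5: at line 9 remove [jjm] add [frbu] -> 14 lines: nukp uwqmw ttvy xiliu upy zcvfk qdab qrer yta frbu wnyue uegq nywk cgtk
Final line count: 14

Answer: 14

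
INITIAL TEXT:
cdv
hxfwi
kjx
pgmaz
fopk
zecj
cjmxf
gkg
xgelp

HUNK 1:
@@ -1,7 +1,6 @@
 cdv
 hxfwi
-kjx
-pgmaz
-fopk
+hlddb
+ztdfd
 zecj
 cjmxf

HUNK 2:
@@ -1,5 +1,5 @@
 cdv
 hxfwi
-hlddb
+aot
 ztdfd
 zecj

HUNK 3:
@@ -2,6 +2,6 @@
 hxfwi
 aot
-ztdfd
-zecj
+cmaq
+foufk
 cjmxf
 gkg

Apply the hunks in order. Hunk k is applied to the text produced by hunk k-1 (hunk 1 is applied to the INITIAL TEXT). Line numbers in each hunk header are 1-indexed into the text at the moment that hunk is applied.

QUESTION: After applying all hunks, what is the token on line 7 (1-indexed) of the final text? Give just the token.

Hunk 1: at line 1 remove [kjx,pgmaz,fopk] add [hlddb,ztdfd] -> 8 lines: cdv hxfwi hlddb ztdfd zecj cjmxf gkg xgelp
Hunk 2: at line 1 remove [hlddb] add [aot] -> 8 lines: cdv hxfwi aot ztdfd zecj cjmxf gkg xgelp
Hunk 3: at line 2 remove [ztdfd,zecj] add [cmaq,foufk] -> 8 lines: cdv hxfwi aot cmaq foufk cjmxf gkg xgelp
Final line 7: gkg

Answer: gkg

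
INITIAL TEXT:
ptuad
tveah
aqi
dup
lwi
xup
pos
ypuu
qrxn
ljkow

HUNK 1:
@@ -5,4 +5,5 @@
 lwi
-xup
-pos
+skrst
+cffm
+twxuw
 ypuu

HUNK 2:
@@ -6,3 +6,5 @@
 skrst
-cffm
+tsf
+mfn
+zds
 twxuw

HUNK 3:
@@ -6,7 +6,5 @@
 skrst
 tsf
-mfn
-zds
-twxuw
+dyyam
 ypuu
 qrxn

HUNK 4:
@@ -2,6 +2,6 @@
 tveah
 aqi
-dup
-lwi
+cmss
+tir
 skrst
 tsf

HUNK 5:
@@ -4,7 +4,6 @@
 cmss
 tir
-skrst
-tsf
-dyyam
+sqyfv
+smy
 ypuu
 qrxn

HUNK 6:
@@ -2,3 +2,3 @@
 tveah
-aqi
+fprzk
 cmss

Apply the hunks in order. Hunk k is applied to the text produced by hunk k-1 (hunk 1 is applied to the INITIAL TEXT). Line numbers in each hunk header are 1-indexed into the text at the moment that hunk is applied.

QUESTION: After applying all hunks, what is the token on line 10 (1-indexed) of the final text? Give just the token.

Hunk 1: at line 5 remove [xup,pos] add [skrst,cffm,twxuw] -> 11 lines: ptuad tveah aqi dup lwi skrst cffm twxuw ypuu qrxn ljkow
Hunk 2: at line 6 remove [cffm] add [tsf,mfn,zds] -> 13 lines: ptuad tveah aqi dup lwi skrst tsf mfn zds twxuw ypuu qrxn ljkow
Hunk 3: at line 6 remove [mfn,zds,twxuw] add [dyyam] -> 11 lines: ptuad tveah aqi dup lwi skrst tsf dyyam ypuu qrxn ljkow
Hunk 4: at line 2 remove [dup,lwi] add [cmss,tir] -> 11 lines: ptuad tveah aqi cmss tir skrst tsf dyyam ypuu qrxn ljkow
Hunk 5: at line 4 remove [skrst,tsf,dyyam] add [sqyfv,smy] -> 10 lines: ptuad tveah aqi cmss tir sqyfv smy ypuu qrxn ljkow
Hunk 6: at line 2 remove [aqi] add [fprzk] -> 10 lines: ptuad tveah fprzk cmss tir sqyfv smy ypuu qrxn ljkow
Final line 10: ljkow

Answer: ljkow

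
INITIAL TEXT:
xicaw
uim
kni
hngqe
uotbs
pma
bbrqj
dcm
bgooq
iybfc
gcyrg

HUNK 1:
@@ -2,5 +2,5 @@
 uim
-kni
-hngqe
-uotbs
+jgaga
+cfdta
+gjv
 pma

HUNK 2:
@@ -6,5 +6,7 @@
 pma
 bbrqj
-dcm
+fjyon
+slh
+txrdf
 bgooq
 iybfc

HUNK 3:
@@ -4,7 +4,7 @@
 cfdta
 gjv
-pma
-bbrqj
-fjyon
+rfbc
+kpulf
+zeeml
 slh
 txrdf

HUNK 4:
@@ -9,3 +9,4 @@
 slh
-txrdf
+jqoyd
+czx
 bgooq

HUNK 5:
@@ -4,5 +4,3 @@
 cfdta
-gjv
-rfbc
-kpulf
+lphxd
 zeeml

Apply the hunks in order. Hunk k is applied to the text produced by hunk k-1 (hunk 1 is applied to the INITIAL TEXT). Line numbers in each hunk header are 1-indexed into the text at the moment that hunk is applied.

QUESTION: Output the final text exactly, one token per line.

Answer: xicaw
uim
jgaga
cfdta
lphxd
zeeml
slh
jqoyd
czx
bgooq
iybfc
gcyrg

Derivation:
Hunk 1: at line 2 remove [kni,hngqe,uotbs] add [jgaga,cfdta,gjv] -> 11 lines: xicaw uim jgaga cfdta gjv pma bbrqj dcm bgooq iybfc gcyrg
Hunk 2: at line 6 remove [dcm] add [fjyon,slh,txrdf] -> 13 lines: xicaw uim jgaga cfdta gjv pma bbrqj fjyon slh txrdf bgooq iybfc gcyrg
Hunk 3: at line 4 remove [pma,bbrqj,fjyon] add [rfbc,kpulf,zeeml] -> 13 lines: xicaw uim jgaga cfdta gjv rfbc kpulf zeeml slh txrdf bgooq iybfc gcyrg
Hunk 4: at line 9 remove [txrdf] add [jqoyd,czx] -> 14 lines: xicaw uim jgaga cfdta gjv rfbc kpulf zeeml slh jqoyd czx bgooq iybfc gcyrg
Hunk 5: at line 4 remove [gjv,rfbc,kpulf] add [lphxd] -> 12 lines: xicaw uim jgaga cfdta lphxd zeeml slh jqoyd czx bgooq iybfc gcyrg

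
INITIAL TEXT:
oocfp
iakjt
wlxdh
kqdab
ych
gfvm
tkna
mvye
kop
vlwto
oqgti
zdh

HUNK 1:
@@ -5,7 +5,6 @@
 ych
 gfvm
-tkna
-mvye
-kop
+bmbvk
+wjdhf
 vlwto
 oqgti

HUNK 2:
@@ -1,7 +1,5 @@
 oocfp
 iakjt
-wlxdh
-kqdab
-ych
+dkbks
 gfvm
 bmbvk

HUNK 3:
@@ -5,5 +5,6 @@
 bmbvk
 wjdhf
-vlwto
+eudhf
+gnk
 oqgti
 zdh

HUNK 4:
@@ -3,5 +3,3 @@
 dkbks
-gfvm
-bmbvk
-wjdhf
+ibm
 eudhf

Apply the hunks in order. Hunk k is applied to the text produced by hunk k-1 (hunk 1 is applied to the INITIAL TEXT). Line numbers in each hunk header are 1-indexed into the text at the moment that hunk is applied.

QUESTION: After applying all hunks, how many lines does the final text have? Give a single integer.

Answer: 8

Derivation:
Hunk 1: at line 5 remove [tkna,mvye,kop] add [bmbvk,wjdhf] -> 11 lines: oocfp iakjt wlxdh kqdab ych gfvm bmbvk wjdhf vlwto oqgti zdh
Hunk 2: at line 1 remove [wlxdh,kqdab,ych] add [dkbks] -> 9 lines: oocfp iakjt dkbks gfvm bmbvk wjdhf vlwto oqgti zdh
Hunk 3: at line 5 remove [vlwto] add [eudhf,gnk] -> 10 lines: oocfp iakjt dkbks gfvm bmbvk wjdhf eudhf gnk oqgti zdh
Hunk 4: at line 3 remove [gfvm,bmbvk,wjdhf] add [ibm] -> 8 lines: oocfp iakjt dkbks ibm eudhf gnk oqgti zdh
Final line count: 8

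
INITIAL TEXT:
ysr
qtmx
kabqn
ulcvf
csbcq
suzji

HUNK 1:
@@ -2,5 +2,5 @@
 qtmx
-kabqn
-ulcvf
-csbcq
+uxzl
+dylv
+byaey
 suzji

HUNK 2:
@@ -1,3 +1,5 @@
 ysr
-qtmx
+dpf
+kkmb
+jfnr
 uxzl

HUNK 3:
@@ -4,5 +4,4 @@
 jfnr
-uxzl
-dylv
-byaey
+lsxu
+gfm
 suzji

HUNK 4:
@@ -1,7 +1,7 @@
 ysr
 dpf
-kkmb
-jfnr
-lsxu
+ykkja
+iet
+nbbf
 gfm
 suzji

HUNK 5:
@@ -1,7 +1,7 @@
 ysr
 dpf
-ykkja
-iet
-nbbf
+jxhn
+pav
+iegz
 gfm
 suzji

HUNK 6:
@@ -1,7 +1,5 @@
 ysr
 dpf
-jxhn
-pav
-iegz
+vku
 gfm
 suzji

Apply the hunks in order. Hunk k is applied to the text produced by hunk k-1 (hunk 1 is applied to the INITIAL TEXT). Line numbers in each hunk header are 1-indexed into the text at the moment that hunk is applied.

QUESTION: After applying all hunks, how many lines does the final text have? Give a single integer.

Hunk 1: at line 2 remove [kabqn,ulcvf,csbcq] add [uxzl,dylv,byaey] -> 6 lines: ysr qtmx uxzl dylv byaey suzji
Hunk 2: at line 1 remove [qtmx] add [dpf,kkmb,jfnr] -> 8 lines: ysr dpf kkmb jfnr uxzl dylv byaey suzji
Hunk 3: at line 4 remove [uxzl,dylv,byaey] add [lsxu,gfm] -> 7 lines: ysr dpf kkmb jfnr lsxu gfm suzji
Hunk 4: at line 1 remove [kkmb,jfnr,lsxu] add [ykkja,iet,nbbf] -> 7 lines: ysr dpf ykkja iet nbbf gfm suzji
Hunk 5: at line 1 remove [ykkja,iet,nbbf] add [jxhn,pav,iegz] -> 7 lines: ysr dpf jxhn pav iegz gfm suzji
Hunk 6: at line 1 remove [jxhn,pav,iegz] add [vku] -> 5 lines: ysr dpf vku gfm suzji
Final line count: 5

Answer: 5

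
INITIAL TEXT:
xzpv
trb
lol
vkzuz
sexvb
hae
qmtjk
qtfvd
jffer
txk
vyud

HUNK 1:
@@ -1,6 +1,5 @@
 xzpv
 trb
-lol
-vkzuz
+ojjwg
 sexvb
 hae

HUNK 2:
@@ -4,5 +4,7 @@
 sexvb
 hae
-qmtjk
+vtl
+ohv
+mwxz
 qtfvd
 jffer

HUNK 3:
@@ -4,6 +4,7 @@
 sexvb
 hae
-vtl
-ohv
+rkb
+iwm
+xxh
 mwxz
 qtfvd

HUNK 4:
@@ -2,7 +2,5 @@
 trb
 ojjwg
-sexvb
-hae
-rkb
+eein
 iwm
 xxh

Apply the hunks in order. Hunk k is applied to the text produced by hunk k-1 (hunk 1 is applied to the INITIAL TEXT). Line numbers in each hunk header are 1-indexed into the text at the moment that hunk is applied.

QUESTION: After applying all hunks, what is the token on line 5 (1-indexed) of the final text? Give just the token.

Hunk 1: at line 1 remove [lol,vkzuz] add [ojjwg] -> 10 lines: xzpv trb ojjwg sexvb hae qmtjk qtfvd jffer txk vyud
Hunk 2: at line 4 remove [qmtjk] add [vtl,ohv,mwxz] -> 12 lines: xzpv trb ojjwg sexvb hae vtl ohv mwxz qtfvd jffer txk vyud
Hunk 3: at line 4 remove [vtl,ohv] add [rkb,iwm,xxh] -> 13 lines: xzpv trb ojjwg sexvb hae rkb iwm xxh mwxz qtfvd jffer txk vyud
Hunk 4: at line 2 remove [sexvb,hae,rkb] add [eein] -> 11 lines: xzpv trb ojjwg eein iwm xxh mwxz qtfvd jffer txk vyud
Final line 5: iwm

Answer: iwm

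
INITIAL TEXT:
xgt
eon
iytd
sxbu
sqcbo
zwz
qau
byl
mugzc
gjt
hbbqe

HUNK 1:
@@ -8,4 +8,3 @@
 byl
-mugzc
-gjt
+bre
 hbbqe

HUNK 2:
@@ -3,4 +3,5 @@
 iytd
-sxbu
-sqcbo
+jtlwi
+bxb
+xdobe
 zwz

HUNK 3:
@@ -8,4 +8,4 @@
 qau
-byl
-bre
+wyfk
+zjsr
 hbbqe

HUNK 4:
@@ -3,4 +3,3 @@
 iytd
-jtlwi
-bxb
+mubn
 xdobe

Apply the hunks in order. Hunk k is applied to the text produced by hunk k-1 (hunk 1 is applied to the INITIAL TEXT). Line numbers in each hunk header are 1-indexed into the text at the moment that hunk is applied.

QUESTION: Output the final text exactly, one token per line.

Answer: xgt
eon
iytd
mubn
xdobe
zwz
qau
wyfk
zjsr
hbbqe

Derivation:
Hunk 1: at line 8 remove [mugzc,gjt] add [bre] -> 10 lines: xgt eon iytd sxbu sqcbo zwz qau byl bre hbbqe
Hunk 2: at line 3 remove [sxbu,sqcbo] add [jtlwi,bxb,xdobe] -> 11 lines: xgt eon iytd jtlwi bxb xdobe zwz qau byl bre hbbqe
Hunk 3: at line 8 remove [byl,bre] add [wyfk,zjsr] -> 11 lines: xgt eon iytd jtlwi bxb xdobe zwz qau wyfk zjsr hbbqe
Hunk 4: at line 3 remove [jtlwi,bxb] add [mubn] -> 10 lines: xgt eon iytd mubn xdobe zwz qau wyfk zjsr hbbqe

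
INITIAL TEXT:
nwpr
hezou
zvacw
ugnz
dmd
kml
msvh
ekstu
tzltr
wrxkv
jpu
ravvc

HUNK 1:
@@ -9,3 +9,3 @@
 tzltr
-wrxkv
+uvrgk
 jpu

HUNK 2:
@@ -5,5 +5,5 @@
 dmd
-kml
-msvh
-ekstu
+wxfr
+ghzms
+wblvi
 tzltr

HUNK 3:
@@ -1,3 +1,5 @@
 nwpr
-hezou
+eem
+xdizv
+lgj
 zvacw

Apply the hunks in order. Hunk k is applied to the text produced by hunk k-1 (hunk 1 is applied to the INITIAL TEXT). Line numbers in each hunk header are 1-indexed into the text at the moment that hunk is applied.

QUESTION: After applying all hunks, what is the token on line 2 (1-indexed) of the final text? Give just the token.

Answer: eem

Derivation:
Hunk 1: at line 9 remove [wrxkv] add [uvrgk] -> 12 lines: nwpr hezou zvacw ugnz dmd kml msvh ekstu tzltr uvrgk jpu ravvc
Hunk 2: at line 5 remove [kml,msvh,ekstu] add [wxfr,ghzms,wblvi] -> 12 lines: nwpr hezou zvacw ugnz dmd wxfr ghzms wblvi tzltr uvrgk jpu ravvc
Hunk 3: at line 1 remove [hezou] add [eem,xdizv,lgj] -> 14 lines: nwpr eem xdizv lgj zvacw ugnz dmd wxfr ghzms wblvi tzltr uvrgk jpu ravvc
Final line 2: eem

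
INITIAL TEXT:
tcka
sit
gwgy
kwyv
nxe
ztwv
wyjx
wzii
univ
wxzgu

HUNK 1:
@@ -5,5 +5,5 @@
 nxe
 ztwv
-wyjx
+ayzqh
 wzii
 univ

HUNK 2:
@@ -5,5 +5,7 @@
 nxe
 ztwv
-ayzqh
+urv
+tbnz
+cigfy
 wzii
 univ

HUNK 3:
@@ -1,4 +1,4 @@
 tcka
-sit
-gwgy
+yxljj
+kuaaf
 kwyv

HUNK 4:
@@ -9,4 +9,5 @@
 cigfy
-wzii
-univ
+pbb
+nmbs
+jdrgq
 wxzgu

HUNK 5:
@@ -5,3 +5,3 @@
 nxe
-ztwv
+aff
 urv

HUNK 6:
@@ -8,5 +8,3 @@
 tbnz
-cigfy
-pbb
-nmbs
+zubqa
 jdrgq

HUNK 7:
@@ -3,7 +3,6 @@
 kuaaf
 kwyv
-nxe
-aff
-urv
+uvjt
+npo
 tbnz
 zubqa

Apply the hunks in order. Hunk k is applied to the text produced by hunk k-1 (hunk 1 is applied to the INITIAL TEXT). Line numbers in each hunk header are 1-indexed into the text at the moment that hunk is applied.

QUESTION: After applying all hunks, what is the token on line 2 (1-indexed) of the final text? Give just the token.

Answer: yxljj

Derivation:
Hunk 1: at line 5 remove [wyjx] add [ayzqh] -> 10 lines: tcka sit gwgy kwyv nxe ztwv ayzqh wzii univ wxzgu
Hunk 2: at line 5 remove [ayzqh] add [urv,tbnz,cigfy] -> 12 lines: tcka sit gwgy kwyv nxe ztwv urv tbnz cigfy wzii univ wxzgu
Hunk 3: at line 1 remove [sit,gwgy] add [yxljj,kuaaf] -> 12 lines: tcka yxljj kuaaf kwyv nxe ztwv urv tbnz cigfy wzii univ wxzgu
Hunk 4: at line 9 remove [wzii,univ] add [pbb,nmbs,jdrgq] -> 13 lines: tcka yxljj kuaaf kwyv nxe ztwv urv tbnz cigfy pbb nmbs jdrgq wxzgu
Hunk 5: at line 5 remove [ztwv] add [aff] -> 13 lines: tcka yxljj kuaaf kwyv nxe aff urv tbnz cigfy pbb nmbs jdrgq wxzgu
Hunk 6: at line 8 remove [cigfy,pbb,nmbs] add [zubqa] -> 11 lines: tcka yxljj kuaaf kwyv nxe aff urv tbnz zubqa jdrgq wxzgu
Hunk 7: at line 3 remove [nxe,aff,urv] add [uvjt,npo] -> 10 lines: tcka yxljj kuaaf kwyv uvjt npo tbnz zubqa jdrgq wxzgu
Final line 2: yxljj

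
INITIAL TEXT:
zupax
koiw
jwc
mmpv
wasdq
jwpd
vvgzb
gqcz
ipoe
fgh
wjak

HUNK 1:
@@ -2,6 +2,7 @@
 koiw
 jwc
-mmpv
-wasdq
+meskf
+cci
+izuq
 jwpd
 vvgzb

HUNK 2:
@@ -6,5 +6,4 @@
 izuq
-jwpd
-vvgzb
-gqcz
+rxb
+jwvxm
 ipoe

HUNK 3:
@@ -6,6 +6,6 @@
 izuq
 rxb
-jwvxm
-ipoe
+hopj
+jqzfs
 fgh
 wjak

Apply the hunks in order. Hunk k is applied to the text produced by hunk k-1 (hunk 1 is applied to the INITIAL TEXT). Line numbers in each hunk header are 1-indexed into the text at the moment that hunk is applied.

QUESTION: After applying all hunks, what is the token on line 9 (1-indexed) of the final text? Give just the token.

Hunk 1: at line 2 remove [mmpv,wasdq] add [meskf,cci,izuq] -> 12 lines: zupax koiw jwc meskf cci izuq jwpd vvgzb gqcz ipoe fgh wjak
Hunk 2: at line 6 remove [jwpd,vvgzb,gqcz] add [rxb,jwvxm] -> 11 lines: zupax koiw jwc meskf cci izuq rxb jwvxm ipoe fgh wjak
Hunk 3: at line 6 remove [jwvxm,ipoe] add [hopj,jqzfs] -> 11 lines: zupax koiw jwc meskf cci izuq rxb hopj jqzfs fgh wjak
Final line 9: jqzfs

Answer: jqzfs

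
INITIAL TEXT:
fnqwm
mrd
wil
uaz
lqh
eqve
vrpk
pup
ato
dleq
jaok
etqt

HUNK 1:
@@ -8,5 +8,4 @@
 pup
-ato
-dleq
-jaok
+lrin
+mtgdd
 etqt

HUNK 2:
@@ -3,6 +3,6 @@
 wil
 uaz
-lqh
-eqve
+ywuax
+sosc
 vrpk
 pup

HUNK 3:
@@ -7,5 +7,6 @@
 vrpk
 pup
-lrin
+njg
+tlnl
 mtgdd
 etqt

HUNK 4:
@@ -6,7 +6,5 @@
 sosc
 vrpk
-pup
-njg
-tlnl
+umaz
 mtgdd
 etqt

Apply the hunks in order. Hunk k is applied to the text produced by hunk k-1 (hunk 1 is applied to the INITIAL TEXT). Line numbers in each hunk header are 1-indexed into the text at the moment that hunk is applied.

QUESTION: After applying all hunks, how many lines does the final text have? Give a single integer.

Answer: 10

Derivation:
Hunk 1: at line 8 remove [ato,dleq,jaok] add [lrin,mtgdd] -> 11 lines: fnqwm mrd wil uaz lqh eqve vrpk pup lrin mtgdd etqt
Hunk 2: at line 3 remove [lqh,eqve] add [ywuax,sosc] -> 11 lines: fnqwm mrd wil uaz ywuax sosc vrpk pup lrin mtgdd etqt
Hunk 3: at line 7 remove [lrin] add [njg,tlnl] -> 12 lines: fnqwm mrd wil uaz ywuax sosc vrpk pup njg tlnl mtgdd etqt
Hunk 4: at line 6 remove [pup,njg,tlnl] add [umaz] -> 10 lines: fnqwm mrd wil uaz ywuax sosc vrpk umaz mtgdd etqt
Final line count: 10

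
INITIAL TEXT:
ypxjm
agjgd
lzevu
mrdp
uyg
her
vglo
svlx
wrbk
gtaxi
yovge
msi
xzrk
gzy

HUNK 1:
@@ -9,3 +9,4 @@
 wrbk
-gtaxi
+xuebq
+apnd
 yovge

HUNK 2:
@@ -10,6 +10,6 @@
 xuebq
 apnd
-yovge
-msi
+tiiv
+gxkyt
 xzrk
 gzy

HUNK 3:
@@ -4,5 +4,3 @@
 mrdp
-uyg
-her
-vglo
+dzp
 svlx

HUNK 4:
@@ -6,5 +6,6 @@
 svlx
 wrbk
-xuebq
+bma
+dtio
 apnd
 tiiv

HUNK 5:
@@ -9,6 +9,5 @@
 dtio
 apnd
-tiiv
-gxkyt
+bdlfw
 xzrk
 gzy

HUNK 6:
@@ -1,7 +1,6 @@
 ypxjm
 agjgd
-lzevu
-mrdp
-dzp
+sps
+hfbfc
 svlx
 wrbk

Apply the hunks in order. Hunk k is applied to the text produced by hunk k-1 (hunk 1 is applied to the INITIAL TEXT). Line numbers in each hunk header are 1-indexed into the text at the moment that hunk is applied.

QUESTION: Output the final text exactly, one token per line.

Answer: ypxjm
agjgd
sps
hfbfc
svlx
wrbk
bma
dtio
apnd
bdlfw
xzrk
gzy

Derivation:
Hunk 1: at line 9 remove [gtaxi] add [xuebq,apnd] -> 15 lines: ypxjm agjgd lzevu mrdp uyg her vglo svlx wrbk xuebq apnd yovge msi xzrk gzy
Hunk 2: at line 10 remove [yovge,msi] add [tiiv,gxkyt] -> 15 lines: ypxjm agjgd lzevu mrdp uyg her vglo svlx wrbk xuebq apnd tiiv gxkyt xzrk gzy
Hunk 3: at line 4 remove [uyg,her,vglo] add [dzp] -> 13 lines: ypxjm agjgd lzevu mrdp dzp svlx wrbk xuebq apnd tiiv gxkyt xzrk gzy
Hunk 4: at line 6 remove [xuebq] add [bma,dtio] -> 14 lines: ypxjm agjgd lzevu mrdp dzp svlx wrbk bma dtio apnd tiiv gxkyt xzrk gzy
Hunk 5: at line 9 remove [tiiv,gxkyt] add [bdlfw] -> 13 lines: ypxjm agjgd lzevu mrdp dzp svlx wrbk bma dtio apnd bdlfw xzrk gzy
Hunk 6: at line 1 remove [lzevu,mrdp,dzp] add [sps,hfbfc] -> 12 lines: ypxjm agjgd sps hfbfc svlx wrbk bma dtio apnd bdlfw xzrk gzy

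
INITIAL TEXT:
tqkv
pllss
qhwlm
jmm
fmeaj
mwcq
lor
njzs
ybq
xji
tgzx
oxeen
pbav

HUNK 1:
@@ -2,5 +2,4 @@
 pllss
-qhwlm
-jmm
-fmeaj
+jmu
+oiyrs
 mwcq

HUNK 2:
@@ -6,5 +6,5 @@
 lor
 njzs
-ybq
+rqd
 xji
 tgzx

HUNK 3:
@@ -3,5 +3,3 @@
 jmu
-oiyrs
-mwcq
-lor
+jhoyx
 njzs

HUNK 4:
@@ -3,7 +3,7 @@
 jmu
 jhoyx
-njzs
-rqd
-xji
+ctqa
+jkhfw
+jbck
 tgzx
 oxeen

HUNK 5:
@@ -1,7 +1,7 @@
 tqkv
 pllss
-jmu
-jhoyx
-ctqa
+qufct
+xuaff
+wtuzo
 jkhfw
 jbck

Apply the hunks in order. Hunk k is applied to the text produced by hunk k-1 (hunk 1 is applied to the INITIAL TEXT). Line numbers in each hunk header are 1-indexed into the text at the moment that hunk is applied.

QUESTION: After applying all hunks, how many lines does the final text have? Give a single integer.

Answer: 10

Derivation:
Hunk 1: at line 2 remove [qhwlm,jmm,fmeaj] add [jmu,oiyrs] -> 12 lines: tqkv pllss jmu oiyrs mwcq lor njzs ybq xji tgzx oxeen pbav
Hunk 2: at line 6 remove [ybq] add [rqd] -> 12 lines: tqkv pllss jmu oiyrs mwcq lor njzs rqd xji tgzx oxeen pbav
Hunk 3: at line 3 remove [oiyrs,mwcq,lor] add [jhoyx] -> 10 lines: tqkv pllss jmu jhoyx njzs rqd xji tgzx oxeen pbav
Hunk 4: at line 3 remove [njzs,rqd,xji] add [ctqa,jkhfw,jbck] -> 10 lines: tqkv pllss jmu jhoyx ctqa jkhfw jbck tgzx oxeen pbav
Hunk 5: at line 1 remove [jmu,jhoyx,ctqa] add [qufct,xuaff,wtuzo] -> 10 lines: tqkv pllss qufct xuaff wtuzo jkhfw jbck tgzx oxeen pbav
Final line count: 10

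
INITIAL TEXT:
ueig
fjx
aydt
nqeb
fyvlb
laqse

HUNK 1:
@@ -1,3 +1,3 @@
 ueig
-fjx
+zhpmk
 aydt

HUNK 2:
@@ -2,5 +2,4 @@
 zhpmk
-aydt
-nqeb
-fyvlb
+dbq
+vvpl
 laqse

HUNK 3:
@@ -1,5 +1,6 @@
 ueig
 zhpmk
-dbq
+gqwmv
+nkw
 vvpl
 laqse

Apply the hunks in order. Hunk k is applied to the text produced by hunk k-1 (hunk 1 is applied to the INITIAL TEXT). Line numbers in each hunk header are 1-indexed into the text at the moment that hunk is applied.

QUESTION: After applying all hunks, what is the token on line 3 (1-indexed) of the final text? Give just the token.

Answer: gqwmv

Derivation:
Hunk 1: at line 1 remove [fjx] add [zhpmk] -> 6 lines: ueig zhpmk aydt nqeb fyvlb laqse
Hunk 2: at line 2 remove [aydt,nqeb,fyvlb] add [dbq,vvpl] -> 5 lines: ueig zhpmk dbq vvpl laqse
Hunk 3: at line 1 remove [dbq] add [gqwmv,nkw] -> 6 lines: ueig zhpmk gqwmv nkw vvpl laqse
Final line 3: gqwmv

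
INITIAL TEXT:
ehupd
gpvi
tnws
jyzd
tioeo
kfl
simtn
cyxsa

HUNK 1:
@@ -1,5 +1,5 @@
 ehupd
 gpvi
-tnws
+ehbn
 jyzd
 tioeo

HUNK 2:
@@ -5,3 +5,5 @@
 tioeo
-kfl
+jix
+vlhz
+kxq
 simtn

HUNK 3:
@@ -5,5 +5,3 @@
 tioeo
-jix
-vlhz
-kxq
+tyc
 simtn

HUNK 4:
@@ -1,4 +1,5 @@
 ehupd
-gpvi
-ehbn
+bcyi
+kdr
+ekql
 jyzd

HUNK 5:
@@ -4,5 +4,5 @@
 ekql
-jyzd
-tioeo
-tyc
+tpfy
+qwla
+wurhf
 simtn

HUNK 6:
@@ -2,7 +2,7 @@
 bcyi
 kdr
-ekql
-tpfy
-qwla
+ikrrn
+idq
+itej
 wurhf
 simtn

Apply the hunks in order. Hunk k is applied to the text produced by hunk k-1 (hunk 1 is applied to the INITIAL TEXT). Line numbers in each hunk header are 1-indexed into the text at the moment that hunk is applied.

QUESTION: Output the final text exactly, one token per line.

Hunk 1: at line 1 remove [tnws] add [ehbn] -> 8 lines: ehupd gpvi ehbn jyzd tioeo kfl simtn cyxsa
Hunk 2: at line 5 remove [kfl] add [jix,vlhz,kxq] -> 10 lines: ehupd gpvi ehbn jyzd tioeo jix vlhz kxq simtn cyxsa
Hunk 3: at line 5 remove [jix,vlhz,kxq] add [tyc] -> 8 lines: ehupd gpvi ehbn jyzd tioeo tyc simtn cyxsa
Hunk 4: at line 1 remove [gpvi,ehbn] add [bcyi,kdr,ekql] -> 9 lines: ehupd bcyi kdr ekql jyzd tioeo tyc simtn cyxsa
Hunk 5: at line 4 remove [jyzd,tioeo,tyc] add [tpfy,qwla,wurhf] -> 9 lines: ehupd bcyi kdr ekql tpfy qwla wurhf simtn cyxsa
Hunk 6: at line 2 remove [ekql,tpfy,qwla] add [ikrrn,idq,itej] -> 9 lines: ehupd bcyi kdr ikrrn idq itej wurhf simtn cyxsa

Answer: ehupd
bcyi
kdr
ikrrn
idq
itej
wurhf
simtn
cyxsa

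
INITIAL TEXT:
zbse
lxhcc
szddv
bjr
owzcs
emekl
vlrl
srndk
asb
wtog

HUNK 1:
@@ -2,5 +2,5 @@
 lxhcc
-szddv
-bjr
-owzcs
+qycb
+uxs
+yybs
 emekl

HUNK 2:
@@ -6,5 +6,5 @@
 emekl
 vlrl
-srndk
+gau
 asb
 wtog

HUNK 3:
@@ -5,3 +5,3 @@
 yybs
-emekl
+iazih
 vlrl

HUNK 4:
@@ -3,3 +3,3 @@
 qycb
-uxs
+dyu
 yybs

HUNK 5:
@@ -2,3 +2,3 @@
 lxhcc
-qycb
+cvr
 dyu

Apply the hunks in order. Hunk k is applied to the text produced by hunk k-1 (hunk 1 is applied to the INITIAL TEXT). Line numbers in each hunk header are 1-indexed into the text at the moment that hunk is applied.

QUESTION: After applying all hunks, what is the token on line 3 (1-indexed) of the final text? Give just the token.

Answer: cvr

Derivation:
Hunk 1: at line 2 remove [szddv,bjr,owzcs] add [qycb,uxs,yybs] -> 10 lines: zbse lxhcc qycb uxs yybs emekl vlrl srndk asb wtog
Hunk 2: at line 6 remove [srndk] add [gau] -> 10 lines: zbse lxhcc qycb uxs yybs emekl vlrl gau asb wtog
Hunk 3: at line 5 remove [emekl] add [iazih] -> 10 lines: zbse lxhcc qycb uxs yybs iazih vlrl gau asb wtog
Hunk 4: at line 3 remove [uxs] add [dyu] -> 10 lines: zbse lxhcc qycb dyu yybs iazih vlrl gau asb wtog
Hunk 5: at line 2 remove [qycb] add [cvr] -> 10 lines: zbse lxhcc cvr dyu yybs iazih vlrl gau asb wtog
Final line 3: cvr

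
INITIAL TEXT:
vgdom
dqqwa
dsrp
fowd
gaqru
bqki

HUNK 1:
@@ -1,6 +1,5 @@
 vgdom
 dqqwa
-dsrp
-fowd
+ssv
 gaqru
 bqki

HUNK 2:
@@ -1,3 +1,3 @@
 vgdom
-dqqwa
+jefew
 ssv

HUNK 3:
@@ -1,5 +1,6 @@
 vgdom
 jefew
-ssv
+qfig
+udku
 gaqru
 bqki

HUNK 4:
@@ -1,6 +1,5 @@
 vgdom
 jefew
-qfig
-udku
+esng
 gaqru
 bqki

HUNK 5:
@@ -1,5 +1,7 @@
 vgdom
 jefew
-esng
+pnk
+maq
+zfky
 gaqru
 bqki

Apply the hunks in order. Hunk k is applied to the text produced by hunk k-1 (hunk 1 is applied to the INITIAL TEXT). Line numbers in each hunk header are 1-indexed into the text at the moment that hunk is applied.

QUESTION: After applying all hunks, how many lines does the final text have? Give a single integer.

Hunk 1: at line 1 remove [dsrp,fowd] add [ssv] -> 5 lines: vgdom dqqwa ssv gaqru bqki
Hunk 2: at line 1 remove [dqqwa] add [jefew] -> 5 lines: vgdom jefew ssv gaqru bqki
Hunk 3: at line 1 remove [ssv] add [qfig,udku] -> 6 lines: vgdom jefew qfig udku gaqru bqki
Hunk 4: at line 1 remove [qfig,udku] add [esng] -> 5 lines: vgdom jefew esng gaqru bqki
Hunk 5: at line 1 remove [esng] add [pnk,maq,zfky] -> 7 lines: vgdom jefew pnk maq zfky gaqru bqki
Final line count: 7

Answer: 7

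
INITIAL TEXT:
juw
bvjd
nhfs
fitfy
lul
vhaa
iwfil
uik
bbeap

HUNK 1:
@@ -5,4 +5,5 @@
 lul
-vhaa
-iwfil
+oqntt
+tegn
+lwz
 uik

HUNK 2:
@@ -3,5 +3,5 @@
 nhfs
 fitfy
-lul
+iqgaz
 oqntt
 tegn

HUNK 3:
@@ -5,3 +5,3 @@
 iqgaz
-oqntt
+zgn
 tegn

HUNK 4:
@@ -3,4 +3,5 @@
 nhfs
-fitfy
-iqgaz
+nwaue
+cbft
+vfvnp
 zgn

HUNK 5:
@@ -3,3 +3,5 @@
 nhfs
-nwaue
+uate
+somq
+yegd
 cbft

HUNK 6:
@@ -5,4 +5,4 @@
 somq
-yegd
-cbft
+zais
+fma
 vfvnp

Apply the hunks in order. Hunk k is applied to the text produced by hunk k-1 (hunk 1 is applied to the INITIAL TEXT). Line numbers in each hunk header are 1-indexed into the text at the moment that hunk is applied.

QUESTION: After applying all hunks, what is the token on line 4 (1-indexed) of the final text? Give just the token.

Answer: uate

Derivation:
Hunk 1: at line 5 remove [vhaa,iwfil] add [oqntt,tegn,lwz] -> 10 lines: juw bvjd nhfs fitfy lul oqntt tegn lwz uik bbeap
Hunk 2: at line 3 remove [lul] add [iqgaz] -> 10 lines: juw bvjd nhfs fitfy iqgaz oqntt tegn lwz uik bbeap
Hunk 3: at line 5 remove [oqntt] add [zgn] -> 10 lines: juw bvjd nhfs fitfy iqgaz zgn tegn lwz uik bbeap
Hunk 4: at line 3 remove [fitfy,iqgaz] add [nwaue,cbft,vfvnp] -> 11 lines: juw bvjd nhfs nwaue cbft vfvnp zgn tegn lwz uik bbeap
Hunk 5: at line 3 remove [nwaue] add [uate,somq,yegd] -> 13 lines: juw bvjd nhfs uate somq yegd cbft vfvnp zgn tegn lwz uik bbeap
Hunk 6: at line 5 remove [yegd,cbft] add [zais,fma] -> 13 lines: juw bvjd nhfs uate somq zais fma vfvnp zgn tegn lwz uik bbeap
Final line 4: uate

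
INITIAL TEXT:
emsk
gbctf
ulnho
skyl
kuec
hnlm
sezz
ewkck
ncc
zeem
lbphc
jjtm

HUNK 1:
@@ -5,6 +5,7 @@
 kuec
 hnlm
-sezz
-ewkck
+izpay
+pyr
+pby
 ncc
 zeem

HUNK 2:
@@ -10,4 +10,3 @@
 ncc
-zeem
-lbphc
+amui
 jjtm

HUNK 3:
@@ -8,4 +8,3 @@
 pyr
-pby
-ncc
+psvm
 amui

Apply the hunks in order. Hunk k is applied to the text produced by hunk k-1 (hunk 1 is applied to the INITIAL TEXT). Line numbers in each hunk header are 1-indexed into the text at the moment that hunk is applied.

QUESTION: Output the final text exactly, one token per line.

Hunk 1: at line 5 remove [sezz,ewkck] add [izpay,pyr,pby] -> 13 lines: emsk gbctf ulnho skyl kuec hnlm izpay pyr pby ncc zeem lbphc jjtm
Hunk 2: at line 10 remove [zeem,lbphc] add [amui] -> 12 lines: emsk gbctf ulnho skyl kuec hnlm izpay pyr pby ncc amui jjtm
Hunk 3: at line 8 remove [pby,ncc] add [psvm] -> 11 lines: emsk gbctf ulnho skyl kuec hnlm izpay pyr psvm amui jjtm

Answer: emsk
gbctf
ulnho
skyl
kuec
hnlm
izpay
pyr
psvm
amui
jjtm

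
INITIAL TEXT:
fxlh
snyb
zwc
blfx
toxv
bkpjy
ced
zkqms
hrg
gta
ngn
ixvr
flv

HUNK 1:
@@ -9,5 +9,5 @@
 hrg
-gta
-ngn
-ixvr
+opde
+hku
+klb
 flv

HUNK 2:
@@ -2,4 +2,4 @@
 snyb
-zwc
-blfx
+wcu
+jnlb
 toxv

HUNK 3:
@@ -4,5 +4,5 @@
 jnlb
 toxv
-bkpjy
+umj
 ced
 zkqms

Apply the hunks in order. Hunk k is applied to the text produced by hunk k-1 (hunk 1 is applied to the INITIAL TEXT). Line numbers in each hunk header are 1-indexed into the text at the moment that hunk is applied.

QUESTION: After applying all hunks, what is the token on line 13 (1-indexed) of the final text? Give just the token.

Answer: flv

Derivation:
Hunk 1: at line 9 remove [gta,ngn,ixvr] add [opde,hku,klb] -> 13 lines: fxlh snyb zwc blfx toxv bkpjy ced zkqms hrg opde hku klb flv
Hunk 2: at line 2 remove [zwc,blfx] add [wcu,jnlb] -> 13 lines: fxlh snyb wcu jnlb toxv bkpjy ced zkqms hrg opde hku klb flv
Hunk 3: at line 4 remove [bkpjy] add [umj] -> 13 lines: fxlh snyb wcu jnlb toxv umj ced zkqms hrg opde hku klb flv
Final line 13: flv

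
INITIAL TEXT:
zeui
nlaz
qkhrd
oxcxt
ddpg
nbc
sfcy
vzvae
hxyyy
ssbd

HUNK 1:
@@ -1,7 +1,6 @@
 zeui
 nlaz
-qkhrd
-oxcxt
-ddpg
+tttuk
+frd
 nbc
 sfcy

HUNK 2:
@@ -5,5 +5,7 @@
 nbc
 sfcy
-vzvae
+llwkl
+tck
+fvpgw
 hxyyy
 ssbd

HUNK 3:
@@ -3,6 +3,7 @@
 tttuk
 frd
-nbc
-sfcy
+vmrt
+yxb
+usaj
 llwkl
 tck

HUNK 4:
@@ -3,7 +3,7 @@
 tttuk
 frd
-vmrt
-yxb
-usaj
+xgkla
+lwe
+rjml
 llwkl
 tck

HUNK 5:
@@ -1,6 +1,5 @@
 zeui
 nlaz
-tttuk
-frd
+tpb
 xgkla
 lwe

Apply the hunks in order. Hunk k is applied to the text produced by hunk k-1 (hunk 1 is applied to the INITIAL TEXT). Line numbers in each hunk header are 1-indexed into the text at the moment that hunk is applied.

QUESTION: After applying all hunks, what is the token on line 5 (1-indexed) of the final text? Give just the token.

Answer: lwe

Derivation:
Hunk 1: at line 1 remove [qkhrd,oxcxt,ddpg] add [tttuk,frd] -> 9 lines: zeui nlaz tttuk frd nbc sfcy vzvae hxyyy ssbd
Hunk 2: at line 5 remove [vzvae] add [llwkl,tck,fvpgw] -> 11 lines: zeui nlaz tttuk frd nbc sfcy llwkl tck fvpgw hxyyy ssbd
Hunk 3: at line 3 remove [nbc,sfcy] add [vmrt,yxb,usaj] -> 12 lines: zeui nlaz tttuk frd vmrt yxb usaj llwkl tck fvpgw hxyyy ssbd
Hunk 4: at line 3 remove [vmrt,yxb,usaj] add [xgkla,lwe,rjml] -> 12 lines: zeui nlaz tttuk frd xgkla lwe rjml llwkl tck fvpgw hxyyy ssbd
Hunk 5: at line 1 remove [tttuk,frd] add [tpb] -> 11 lines: zeui nlaz tpb xgkla lwe rjml llwkl tck fvpgw hxyyy ssbd
Final line 5: lwe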